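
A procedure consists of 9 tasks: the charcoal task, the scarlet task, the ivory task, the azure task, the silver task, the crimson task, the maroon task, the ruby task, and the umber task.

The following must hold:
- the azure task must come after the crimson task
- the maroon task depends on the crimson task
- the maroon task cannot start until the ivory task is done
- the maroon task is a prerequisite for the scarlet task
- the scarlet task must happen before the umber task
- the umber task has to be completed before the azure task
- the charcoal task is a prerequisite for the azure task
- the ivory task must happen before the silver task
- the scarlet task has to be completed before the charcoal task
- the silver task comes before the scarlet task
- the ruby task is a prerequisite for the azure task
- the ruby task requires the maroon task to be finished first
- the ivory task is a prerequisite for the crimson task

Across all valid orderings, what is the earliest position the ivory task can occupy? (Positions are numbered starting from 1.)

1

The ivory task has no prerequisites at all, so it can go in position 1.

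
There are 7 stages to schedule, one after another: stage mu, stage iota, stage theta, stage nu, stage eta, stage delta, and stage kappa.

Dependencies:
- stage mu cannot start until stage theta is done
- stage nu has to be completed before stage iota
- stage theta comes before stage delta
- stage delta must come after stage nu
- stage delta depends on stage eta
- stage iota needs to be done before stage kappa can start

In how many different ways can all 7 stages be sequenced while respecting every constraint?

The stages with no prerequisites are stage theta, stage nu, stage eta; any of them can be placed first.
Systematically extending each partial ordering one stage at a time and counting, there are 164 complete orderings.

164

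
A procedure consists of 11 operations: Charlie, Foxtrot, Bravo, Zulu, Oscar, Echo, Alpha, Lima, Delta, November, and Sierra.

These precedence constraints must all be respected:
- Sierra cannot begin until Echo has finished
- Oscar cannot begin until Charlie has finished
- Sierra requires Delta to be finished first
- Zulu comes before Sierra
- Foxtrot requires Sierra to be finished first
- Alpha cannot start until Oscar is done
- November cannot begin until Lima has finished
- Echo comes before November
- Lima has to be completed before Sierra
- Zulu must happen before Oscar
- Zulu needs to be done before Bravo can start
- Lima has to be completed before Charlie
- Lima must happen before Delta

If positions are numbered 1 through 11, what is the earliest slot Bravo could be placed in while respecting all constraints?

The only operation forced before Bravo (directly or transitively) is Zulu.
With 1 mandatory predecessor, the earliest Bravo can sit is position 1+1 = 2, and placing just that one first achieves it.

2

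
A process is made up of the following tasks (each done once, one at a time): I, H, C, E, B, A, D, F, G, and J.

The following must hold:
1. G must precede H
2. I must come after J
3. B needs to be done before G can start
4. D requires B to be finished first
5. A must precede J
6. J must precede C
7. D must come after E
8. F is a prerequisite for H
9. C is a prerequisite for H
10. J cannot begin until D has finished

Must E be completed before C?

Yes

Chaining the stated constraints: E → D → J → C.
That forces E before C in every valid schedule.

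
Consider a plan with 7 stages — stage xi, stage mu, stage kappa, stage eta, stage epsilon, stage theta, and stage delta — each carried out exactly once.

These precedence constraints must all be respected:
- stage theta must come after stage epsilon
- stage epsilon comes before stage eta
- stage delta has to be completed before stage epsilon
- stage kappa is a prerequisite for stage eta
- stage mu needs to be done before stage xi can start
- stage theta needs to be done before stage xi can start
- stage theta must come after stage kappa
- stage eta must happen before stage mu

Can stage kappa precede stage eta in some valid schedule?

Yes

Every valid ordering already has stage kappa before stage eta (the constraints require it), so in particular at least one does.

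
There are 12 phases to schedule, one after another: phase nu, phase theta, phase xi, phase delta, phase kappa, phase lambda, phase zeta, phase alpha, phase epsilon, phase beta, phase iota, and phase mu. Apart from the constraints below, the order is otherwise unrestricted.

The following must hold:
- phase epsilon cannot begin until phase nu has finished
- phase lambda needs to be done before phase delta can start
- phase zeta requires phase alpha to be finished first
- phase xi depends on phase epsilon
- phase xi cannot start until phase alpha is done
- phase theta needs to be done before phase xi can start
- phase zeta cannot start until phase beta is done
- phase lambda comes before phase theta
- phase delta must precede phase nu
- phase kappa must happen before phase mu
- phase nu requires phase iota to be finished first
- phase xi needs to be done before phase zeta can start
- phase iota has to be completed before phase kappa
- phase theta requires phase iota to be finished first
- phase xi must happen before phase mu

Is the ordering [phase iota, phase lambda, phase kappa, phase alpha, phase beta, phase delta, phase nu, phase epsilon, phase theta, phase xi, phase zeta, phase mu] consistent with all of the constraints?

Every stated constraint is respected: phase kappa sits at position 3, ahead of phase mu at position 12, and each of the other listed pairs likewise has the predecessor earlier in the sequence.

Yes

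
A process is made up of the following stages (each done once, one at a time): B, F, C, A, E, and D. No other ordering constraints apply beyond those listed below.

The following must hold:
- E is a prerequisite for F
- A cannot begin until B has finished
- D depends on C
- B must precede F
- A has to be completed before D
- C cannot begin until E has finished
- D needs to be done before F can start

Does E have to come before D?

Yes

There is a constraint chain E → C → D.
Hence E necessarily comes before D.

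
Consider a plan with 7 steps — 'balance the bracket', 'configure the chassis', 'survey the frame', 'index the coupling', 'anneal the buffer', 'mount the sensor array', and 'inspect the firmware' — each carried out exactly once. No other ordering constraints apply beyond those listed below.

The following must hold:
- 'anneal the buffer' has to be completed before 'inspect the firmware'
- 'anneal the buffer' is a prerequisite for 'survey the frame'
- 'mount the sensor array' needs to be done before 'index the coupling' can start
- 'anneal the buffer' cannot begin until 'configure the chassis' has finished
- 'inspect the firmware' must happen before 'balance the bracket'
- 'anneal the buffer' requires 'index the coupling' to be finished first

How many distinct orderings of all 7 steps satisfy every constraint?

2 steps have no prerequisites ('configure the chassis', 'mount the sensor array'), so any of them could come first.
Counting all ways to extend the partial order to a total order gives 9.

9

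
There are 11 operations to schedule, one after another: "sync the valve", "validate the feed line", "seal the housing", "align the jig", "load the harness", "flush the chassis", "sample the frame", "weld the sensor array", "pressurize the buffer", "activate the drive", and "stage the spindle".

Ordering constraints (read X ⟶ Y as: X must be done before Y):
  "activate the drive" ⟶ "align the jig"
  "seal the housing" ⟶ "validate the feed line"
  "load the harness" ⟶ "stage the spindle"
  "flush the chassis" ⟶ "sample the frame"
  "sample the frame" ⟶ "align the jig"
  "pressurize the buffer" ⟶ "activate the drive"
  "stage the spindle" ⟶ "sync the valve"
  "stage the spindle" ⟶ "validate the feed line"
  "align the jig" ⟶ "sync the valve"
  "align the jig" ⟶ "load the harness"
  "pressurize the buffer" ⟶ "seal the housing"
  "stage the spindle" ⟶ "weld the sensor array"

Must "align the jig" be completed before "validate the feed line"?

Yes

Tracing the constraints gives a chain: "align the jig" → "load the harness" → "stage the spindle" → "validate the feed line".
That forces "align the jig" before "validate the feed line" in every valid schedule.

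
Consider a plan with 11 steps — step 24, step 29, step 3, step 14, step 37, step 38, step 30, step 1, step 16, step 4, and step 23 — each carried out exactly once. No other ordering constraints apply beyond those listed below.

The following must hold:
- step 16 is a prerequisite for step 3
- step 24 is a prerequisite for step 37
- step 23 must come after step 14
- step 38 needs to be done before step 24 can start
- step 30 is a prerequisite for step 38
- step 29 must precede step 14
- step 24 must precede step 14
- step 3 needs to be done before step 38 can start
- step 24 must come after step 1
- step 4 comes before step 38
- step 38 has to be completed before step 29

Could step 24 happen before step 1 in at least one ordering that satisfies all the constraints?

Following step 1 → step 24, step 1 must precede step 24 in every valid ordering.
Hence step 24 can never be scheduled before step 1.

No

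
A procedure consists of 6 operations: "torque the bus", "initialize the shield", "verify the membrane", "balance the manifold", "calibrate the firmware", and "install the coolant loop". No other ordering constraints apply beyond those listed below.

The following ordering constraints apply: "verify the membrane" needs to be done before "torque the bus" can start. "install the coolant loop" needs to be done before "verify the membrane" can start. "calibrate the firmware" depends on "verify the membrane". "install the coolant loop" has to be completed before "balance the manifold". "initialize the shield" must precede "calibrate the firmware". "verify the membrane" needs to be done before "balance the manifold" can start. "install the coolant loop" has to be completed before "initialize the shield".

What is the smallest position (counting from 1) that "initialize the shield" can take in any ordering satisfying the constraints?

2

Working backwards through the constraints from "initialize the shield", its only required predecessor is "install the coolant loop".
With 1 mandatory predecessor, the earliest "initialize the shield" can sit is position 1+1 = 2, and placing just that one first achieves it.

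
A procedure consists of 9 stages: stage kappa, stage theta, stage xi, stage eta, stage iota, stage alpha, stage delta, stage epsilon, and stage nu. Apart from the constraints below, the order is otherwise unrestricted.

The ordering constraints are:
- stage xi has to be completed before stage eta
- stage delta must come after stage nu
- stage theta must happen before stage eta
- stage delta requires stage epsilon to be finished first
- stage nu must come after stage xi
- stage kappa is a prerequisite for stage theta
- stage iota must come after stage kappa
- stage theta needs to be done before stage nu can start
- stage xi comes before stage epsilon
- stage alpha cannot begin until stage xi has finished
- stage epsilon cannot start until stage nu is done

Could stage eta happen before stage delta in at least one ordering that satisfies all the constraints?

No chain of constraints runs from stage delta to stage eta, so stage delta is not required to come first.
So a valid ordering placing stage eta earlier than stage delta exists.

Yes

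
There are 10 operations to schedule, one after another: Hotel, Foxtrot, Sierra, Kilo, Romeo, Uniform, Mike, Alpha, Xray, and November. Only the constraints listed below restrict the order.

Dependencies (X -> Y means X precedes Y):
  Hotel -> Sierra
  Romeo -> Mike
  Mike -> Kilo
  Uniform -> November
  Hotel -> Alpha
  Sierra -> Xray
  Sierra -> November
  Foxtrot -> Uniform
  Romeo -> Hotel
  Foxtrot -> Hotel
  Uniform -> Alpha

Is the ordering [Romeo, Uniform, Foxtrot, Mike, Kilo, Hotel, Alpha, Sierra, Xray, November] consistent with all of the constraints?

No

In the proposed order, Uniform appears before Foxtrot.
But one of the constraints requires Foxtrot before Uniform, so this ordering violates it.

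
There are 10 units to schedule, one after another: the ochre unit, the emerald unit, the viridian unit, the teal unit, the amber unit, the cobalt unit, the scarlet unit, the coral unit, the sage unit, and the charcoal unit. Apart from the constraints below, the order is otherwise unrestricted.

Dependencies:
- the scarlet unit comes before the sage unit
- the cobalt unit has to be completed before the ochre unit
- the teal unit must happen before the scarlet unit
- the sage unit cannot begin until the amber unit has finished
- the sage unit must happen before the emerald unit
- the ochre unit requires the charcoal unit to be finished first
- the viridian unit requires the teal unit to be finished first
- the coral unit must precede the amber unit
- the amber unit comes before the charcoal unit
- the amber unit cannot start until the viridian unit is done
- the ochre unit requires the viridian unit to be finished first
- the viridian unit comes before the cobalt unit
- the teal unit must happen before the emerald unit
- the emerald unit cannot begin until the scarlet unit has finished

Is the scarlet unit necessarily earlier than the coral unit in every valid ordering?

No

The scarlet unit and the coral unit are not related by any chain of constraints.
There exist valid orderings with the coral unit before the scarlet unit, so the scarlet unit is not required to come first.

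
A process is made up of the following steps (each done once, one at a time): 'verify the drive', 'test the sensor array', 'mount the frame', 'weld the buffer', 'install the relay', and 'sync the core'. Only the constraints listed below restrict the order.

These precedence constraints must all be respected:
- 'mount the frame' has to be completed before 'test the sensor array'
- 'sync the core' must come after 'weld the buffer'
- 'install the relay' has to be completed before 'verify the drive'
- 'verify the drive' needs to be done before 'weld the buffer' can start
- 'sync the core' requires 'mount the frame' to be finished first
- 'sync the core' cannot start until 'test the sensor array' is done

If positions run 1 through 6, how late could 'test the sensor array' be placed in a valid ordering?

5

Following the constraints forward from 'test the sensor array', its only required successor is 'sync the core'.
So at least 1 step follows 'test the sensor array', putting 'test the sensor array' no later than position 5. That position is achievable by scheduling everything else first.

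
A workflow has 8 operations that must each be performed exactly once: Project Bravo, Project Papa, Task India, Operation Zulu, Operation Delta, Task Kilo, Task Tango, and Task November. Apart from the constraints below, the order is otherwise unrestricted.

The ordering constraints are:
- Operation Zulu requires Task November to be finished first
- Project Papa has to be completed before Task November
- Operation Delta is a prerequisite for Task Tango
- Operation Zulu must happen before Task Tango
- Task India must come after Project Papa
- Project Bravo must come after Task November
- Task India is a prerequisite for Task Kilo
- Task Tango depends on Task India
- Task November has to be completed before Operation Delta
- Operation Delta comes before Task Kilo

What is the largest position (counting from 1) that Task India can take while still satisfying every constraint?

6

The operations that are forced after Task India, directly or by a chain of constraints, are Task Kilo, Task Tango. That's 2 operations.
With 2 mandatory successors out of 8 operations total, the latest slot for Task India is 8−2 = 6, and it's reachable by doing all non-successors before Task India.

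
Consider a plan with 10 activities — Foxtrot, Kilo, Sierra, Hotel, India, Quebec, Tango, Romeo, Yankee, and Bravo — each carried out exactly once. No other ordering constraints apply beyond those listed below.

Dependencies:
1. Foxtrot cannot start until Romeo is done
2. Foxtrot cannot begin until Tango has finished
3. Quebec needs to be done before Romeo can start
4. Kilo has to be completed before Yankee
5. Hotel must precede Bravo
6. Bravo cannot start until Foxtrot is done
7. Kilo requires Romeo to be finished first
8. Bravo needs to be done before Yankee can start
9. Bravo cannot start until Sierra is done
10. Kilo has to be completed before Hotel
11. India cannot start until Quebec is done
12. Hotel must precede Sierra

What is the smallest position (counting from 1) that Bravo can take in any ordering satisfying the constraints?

8

Working backwards through the constraints from Bravo, its full set of required predecessors is Foxtrot, Kilo, Sierra, Hotel, Quebec, Tango, Romeo — 7 of them.
So at minimum 7 activities come before Bravo, putting Bravo no earlier than position 8. That position is achievable by scheduling exactly those predecessors first.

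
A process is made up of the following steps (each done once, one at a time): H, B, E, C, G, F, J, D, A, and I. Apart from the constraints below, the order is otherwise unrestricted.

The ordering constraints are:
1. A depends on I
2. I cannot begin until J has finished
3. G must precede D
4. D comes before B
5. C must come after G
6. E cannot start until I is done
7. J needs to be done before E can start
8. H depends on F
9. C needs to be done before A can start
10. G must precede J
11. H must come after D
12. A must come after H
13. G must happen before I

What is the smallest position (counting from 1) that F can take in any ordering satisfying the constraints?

1

No constraint forces any other step before F, so it can be placed first.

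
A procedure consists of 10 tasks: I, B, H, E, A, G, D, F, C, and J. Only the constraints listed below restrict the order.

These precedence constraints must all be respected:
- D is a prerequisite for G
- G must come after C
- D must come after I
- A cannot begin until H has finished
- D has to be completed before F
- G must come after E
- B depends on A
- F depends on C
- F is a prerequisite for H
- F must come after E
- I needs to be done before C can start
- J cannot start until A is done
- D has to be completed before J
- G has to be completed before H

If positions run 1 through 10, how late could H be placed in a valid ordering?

Following every chain forward from H, the tasks that must come later are B, A, J — 3 of them.
With 3 mandatory successors out of 10 tasks total, the latest slot for H is 10−3 = 7, and it's reachable by doing all non-successors before H.

7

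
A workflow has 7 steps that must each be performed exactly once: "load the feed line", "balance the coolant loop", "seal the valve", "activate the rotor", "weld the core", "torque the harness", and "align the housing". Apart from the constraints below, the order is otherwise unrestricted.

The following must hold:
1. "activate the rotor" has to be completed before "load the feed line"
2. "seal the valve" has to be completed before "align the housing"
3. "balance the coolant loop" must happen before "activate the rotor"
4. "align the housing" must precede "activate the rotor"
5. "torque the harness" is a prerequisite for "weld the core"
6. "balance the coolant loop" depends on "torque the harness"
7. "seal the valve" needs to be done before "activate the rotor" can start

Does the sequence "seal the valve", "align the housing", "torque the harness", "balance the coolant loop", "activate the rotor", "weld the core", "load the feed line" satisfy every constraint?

Going through the constraints one by one, each required predecessor appears earlier in the sequence than its dependent — e.g. "seal the valve" (position 1) is before "activate the rotor" (position 5), as required.

Yes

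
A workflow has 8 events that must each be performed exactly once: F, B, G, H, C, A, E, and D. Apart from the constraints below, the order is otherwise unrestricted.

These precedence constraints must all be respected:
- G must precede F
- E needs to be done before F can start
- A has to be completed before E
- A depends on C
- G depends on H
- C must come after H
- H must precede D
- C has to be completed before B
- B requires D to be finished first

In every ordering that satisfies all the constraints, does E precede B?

No chain of constraints connects E to B in either direction.
There exist valid orderings with B before E, so E is not required to come first.

No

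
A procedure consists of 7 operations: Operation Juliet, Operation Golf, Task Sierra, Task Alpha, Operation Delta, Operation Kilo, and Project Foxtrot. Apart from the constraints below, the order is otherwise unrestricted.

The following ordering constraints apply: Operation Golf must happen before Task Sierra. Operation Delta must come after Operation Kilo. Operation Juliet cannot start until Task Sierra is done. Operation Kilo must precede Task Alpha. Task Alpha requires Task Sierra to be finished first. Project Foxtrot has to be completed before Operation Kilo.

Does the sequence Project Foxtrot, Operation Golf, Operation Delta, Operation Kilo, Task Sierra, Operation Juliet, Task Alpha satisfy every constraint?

Here Operation Kilo comes after Operation Delta.
Since Operation Kilo is required before Operation Delta, the ordering is invalid.

No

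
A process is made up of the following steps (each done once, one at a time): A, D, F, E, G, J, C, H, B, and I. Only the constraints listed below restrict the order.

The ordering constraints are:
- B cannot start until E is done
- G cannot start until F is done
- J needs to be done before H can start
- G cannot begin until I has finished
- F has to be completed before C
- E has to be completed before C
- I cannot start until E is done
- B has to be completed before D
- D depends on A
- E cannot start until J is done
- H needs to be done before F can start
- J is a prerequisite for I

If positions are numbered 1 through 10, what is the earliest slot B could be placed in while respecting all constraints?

3

The steps that are forced before B, directly or transitively, are E, J. That's 2 steps.
With 2 mandatory predecessors, the earliest B can sit is position 2+1 = 3, and placing just those 2 first achieves it.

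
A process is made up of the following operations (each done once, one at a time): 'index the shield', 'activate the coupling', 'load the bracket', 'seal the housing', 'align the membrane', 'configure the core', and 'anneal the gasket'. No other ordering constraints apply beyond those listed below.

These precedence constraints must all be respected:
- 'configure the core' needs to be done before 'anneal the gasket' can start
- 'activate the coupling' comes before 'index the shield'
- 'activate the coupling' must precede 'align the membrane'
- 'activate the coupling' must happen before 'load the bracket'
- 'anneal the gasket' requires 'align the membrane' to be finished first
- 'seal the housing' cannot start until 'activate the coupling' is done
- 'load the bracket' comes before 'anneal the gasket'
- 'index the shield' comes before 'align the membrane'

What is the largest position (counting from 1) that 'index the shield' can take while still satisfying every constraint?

5

The operations that are forced after 'index the shield', directly or by a chain of constraints, are 'align the membrane', 'anneal the gasket'. That's 2 operations.
So at least 2 operations follow 'index the shield', putting 'index the shield' no later than position 5. That position is achievable by scheduling everything else first.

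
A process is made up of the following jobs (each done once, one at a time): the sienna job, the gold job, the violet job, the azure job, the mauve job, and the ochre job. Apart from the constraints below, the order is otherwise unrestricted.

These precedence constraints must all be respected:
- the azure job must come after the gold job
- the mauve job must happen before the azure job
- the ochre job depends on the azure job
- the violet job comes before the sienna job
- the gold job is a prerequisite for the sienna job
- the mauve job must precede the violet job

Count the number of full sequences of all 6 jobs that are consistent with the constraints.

15

2 jobs have no prerequisites (the gold job, the mauve job), so any of them could come first.
Counting all ways to extend the partial order to a total order gives 15.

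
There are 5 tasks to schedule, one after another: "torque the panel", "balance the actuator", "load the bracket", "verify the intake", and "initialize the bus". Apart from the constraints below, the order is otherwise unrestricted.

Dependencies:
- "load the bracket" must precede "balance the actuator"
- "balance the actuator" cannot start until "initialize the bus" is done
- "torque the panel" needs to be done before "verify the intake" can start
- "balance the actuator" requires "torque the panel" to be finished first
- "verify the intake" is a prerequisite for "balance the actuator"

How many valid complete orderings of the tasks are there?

3 tasks have no prerequisites ("torque the panel", "load the bracket", "initialize the bus"), so any of them could come first.
Counting all ways to extend the partial order to a total order gives 12.

12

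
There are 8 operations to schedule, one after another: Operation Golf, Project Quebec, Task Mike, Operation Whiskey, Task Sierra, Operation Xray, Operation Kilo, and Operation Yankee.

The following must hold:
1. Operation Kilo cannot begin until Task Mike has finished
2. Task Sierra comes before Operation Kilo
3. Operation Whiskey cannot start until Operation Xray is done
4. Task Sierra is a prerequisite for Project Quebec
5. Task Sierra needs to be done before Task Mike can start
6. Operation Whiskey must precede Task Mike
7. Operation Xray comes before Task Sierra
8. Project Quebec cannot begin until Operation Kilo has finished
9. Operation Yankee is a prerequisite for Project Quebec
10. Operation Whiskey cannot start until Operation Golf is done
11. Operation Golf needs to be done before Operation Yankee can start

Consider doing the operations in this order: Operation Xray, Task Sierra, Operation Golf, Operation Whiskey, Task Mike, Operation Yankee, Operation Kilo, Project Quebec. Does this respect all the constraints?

Every stated constraint is respected: Task Sierra sits at position 2, ahead of Project Quebec at position 8, and each of the other listed pairs likewise has the predecessor earlier in the sequence.

Yes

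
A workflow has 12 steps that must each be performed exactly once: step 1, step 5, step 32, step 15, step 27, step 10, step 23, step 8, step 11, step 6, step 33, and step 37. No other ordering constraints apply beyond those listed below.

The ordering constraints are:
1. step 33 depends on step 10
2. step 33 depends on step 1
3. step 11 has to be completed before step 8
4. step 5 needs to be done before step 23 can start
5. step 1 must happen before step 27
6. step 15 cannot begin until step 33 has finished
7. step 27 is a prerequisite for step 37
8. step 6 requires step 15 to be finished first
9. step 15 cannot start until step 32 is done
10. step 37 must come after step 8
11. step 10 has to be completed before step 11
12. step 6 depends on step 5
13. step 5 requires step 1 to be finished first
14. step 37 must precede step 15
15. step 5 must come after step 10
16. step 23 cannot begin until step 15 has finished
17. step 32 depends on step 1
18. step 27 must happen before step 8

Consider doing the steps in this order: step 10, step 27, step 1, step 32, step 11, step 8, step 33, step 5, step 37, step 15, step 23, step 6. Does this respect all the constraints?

In the proposed order, step 27 appears before step 1.
That contradicts the constraint that step 1 must precede step 27.

No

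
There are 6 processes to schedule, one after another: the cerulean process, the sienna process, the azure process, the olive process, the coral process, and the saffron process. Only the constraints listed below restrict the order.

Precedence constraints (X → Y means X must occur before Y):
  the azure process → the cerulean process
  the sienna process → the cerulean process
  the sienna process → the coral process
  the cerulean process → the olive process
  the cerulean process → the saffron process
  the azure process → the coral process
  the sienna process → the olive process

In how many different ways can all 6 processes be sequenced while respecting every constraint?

The processes with no prerequisites are the sienna process, the azure process; any of them can be placed first.
Systematically extending each partial ordering one process at a time and counting, there are 16 complete orderings.

16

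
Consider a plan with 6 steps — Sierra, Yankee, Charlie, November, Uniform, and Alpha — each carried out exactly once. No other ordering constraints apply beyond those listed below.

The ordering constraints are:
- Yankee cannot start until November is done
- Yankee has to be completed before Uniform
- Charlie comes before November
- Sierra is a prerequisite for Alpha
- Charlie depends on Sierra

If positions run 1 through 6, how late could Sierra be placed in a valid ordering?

The steps that are forced after Sierra, directly or by a chain of constraints, are Yankee, Charlie, November, Uniform, Alpha. That's 5 steps.
So at least 5 steps follow Sierra, putting Sierra no later than position 1. That position is achievable by scheduling everything else first.

1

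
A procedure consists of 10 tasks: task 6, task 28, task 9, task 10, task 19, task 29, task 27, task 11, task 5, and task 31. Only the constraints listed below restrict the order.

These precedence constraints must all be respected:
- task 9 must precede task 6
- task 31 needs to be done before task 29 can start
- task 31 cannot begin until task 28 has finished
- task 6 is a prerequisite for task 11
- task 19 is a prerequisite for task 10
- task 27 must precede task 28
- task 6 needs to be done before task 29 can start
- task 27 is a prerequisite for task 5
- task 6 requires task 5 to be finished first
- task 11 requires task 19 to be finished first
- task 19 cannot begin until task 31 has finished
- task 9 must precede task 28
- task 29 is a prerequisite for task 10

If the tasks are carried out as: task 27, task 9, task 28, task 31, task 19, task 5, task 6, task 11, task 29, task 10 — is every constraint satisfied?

Yes

Every stated constraint is respected: task 31 sits at position 4, ahead of task 29 at position 9, and each of the other listed pairs likewise has the predecessor earlier in the sequence.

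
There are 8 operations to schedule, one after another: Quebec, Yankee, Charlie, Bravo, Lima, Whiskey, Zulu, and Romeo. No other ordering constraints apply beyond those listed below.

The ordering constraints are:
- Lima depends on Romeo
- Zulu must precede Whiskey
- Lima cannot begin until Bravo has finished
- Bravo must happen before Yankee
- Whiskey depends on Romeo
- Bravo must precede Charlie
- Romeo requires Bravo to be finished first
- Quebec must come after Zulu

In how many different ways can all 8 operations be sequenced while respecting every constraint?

952

2 operations have no prerequisites (Bravo, Zulu), so any of them could come first.
Enumerating by repeatedly choosing an available operation (one whose prerequisites are all placed) gives 952 distinct complete orderings.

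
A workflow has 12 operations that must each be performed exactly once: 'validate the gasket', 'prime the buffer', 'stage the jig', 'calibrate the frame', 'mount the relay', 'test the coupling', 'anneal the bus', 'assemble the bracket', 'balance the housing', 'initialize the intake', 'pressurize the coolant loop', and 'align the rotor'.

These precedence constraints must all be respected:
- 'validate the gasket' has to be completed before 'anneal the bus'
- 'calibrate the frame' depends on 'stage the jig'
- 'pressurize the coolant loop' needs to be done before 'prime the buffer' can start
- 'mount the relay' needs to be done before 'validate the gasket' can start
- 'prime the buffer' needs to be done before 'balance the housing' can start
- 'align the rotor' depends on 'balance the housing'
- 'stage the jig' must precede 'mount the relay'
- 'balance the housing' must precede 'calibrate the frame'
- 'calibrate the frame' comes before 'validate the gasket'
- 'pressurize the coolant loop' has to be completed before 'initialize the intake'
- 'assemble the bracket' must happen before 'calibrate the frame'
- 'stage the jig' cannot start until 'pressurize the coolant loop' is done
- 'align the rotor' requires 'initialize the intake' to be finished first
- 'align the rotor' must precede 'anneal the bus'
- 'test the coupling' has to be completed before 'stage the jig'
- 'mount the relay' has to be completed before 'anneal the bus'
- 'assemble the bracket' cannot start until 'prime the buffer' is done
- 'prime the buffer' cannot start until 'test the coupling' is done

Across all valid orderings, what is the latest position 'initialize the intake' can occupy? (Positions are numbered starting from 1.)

Every operation that must follow 'initialize the intake' has to come after it. Tracing all chains starting from 'initialize the intake', those operations are: 'anneal the bus', 'align the rotor' — 2 in total.
So at least 2 operations follow 'initialize the intake', putting 'initialize the intake' no later than position 10. That position is achievable by scheduling everything else first.

10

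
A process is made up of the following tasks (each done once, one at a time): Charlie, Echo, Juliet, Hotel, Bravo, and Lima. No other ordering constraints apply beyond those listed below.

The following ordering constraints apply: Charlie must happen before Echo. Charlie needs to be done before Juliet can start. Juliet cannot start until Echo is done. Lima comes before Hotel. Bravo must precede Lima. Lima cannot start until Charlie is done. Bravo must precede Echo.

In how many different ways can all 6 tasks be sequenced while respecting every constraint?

2 tasks have no prerequisites (Charlie, Bravo), so any of them could come first.
Counting all ways to extend the partial order to a total order gives 12.

12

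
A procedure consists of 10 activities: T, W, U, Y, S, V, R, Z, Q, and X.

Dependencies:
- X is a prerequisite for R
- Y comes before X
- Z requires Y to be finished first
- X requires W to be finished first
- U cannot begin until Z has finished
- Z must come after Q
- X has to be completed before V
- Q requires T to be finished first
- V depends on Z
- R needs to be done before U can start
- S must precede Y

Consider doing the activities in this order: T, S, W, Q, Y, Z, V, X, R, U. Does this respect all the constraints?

No

Here X comes after V.
But one of the constraints requires X before V, so this ordering violates it.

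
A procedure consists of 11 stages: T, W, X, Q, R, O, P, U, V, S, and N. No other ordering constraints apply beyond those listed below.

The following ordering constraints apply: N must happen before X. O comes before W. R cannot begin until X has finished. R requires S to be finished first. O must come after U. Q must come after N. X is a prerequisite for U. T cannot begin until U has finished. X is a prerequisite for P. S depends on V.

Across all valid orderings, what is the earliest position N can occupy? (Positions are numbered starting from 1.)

N has no prerequisites at all, so it can go in position 1.

1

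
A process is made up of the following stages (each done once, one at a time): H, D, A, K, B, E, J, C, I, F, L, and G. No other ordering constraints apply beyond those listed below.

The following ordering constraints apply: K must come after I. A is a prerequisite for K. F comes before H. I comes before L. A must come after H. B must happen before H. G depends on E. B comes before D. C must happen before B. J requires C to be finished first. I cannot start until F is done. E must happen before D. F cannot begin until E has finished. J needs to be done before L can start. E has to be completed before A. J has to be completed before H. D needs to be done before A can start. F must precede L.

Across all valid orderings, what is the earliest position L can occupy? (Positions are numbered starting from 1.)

Every stage that must precede L has to come before it. Tracing all chains that end at L, those stages are: E, J, C, I, F — 5 in total.
With 5 mandatory predecessors, the earliest L can sit is position 5+1 = 6, and placing just those 5 first achieves it.

6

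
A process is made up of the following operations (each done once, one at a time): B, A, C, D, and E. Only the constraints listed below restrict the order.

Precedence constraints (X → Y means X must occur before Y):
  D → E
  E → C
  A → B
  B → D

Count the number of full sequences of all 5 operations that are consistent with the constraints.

1

Only A has no prerequisites, so it must go first.
Every operation is then forced in turn, so only 1 complete ordering is consistent with the constraints.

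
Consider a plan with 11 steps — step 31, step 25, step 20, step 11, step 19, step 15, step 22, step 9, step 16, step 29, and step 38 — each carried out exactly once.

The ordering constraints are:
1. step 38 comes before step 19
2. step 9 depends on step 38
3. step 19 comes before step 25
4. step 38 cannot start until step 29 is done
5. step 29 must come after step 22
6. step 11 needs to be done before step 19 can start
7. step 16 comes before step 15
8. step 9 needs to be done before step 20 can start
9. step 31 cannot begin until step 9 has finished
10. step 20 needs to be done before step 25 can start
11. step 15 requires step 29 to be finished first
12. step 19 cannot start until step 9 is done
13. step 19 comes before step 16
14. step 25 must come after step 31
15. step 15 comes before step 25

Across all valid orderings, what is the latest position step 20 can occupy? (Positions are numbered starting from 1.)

Following the constraints forward from step 20, its only required successor is step 25.
With 1 mandatory successor out of 11 steps total, the latest slot for step 20 is 11−1 = 10, and it's reachable by doing all non-successors before step 20.

10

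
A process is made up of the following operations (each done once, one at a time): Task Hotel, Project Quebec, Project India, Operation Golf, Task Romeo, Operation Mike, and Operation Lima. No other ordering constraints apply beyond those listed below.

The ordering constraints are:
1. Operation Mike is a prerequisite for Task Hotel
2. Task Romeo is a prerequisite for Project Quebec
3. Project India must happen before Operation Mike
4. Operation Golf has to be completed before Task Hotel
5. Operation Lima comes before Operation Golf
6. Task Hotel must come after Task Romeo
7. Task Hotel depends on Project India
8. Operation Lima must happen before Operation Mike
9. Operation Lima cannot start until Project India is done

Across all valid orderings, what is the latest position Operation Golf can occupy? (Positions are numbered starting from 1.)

Following the constraints forward from Operation Golf, its only required successor is Task Hotel.
So at least 1 operation follows Operation Golf, putting Operation Golf no later than position 6. That position is achievable by scheduling everything else first.

6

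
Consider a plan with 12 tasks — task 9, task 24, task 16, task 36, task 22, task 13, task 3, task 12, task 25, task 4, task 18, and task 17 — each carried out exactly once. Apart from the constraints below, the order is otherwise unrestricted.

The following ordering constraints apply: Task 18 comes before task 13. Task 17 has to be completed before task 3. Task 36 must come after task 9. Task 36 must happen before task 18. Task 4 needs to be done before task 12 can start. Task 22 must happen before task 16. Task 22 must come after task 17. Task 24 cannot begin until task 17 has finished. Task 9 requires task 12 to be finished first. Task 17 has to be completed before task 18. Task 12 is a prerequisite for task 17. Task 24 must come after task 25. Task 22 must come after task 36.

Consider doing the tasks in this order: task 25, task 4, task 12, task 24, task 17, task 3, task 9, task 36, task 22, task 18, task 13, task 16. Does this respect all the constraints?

No

The sequence places task 24 ahead of task 17.
That contradicts the constraint that task 17 must precede task 24.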